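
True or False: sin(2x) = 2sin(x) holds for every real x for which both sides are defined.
False.

Claim: sin(2x) = 2sin(x).
Test a specific point where both sides are defined: x = π/4.
LHS = sin(2x) ≈ 1.0000
RHS = 2sin(x) ≈ 1.4142
Since 1.0000 ≠ 1.4142, the equation fails at this point, so it cannot hold for every real x for which both sides are defined.
The correct double-angle formula is sin(2x) = 2sin(x)cos(x).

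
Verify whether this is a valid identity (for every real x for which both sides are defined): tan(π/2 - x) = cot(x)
Claim: tan(π/2 - x) = cot(x).
Reasoning: tan(π/2 - x) = sin(π/2 - x)/cos(π/2 - x) = cos(x)/sin(x) = cot(x), using the cofunction identities sin(π/2 - x) = cos(x) and cos(π/2 - x) = sin(x).
So the two sides agree for every real x for which both sides are defined.

Conclusion: Yes, this is an identity.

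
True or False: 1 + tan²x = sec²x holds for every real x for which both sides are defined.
True.

Claim: 1 + tan²x = sec²x.
Reasoning: Start from sin²x + cos²x = 1 and divide every term by cos²x (allowed wherever tan x and sec x are defined): tan²x + 1 = 1/cos²x = sec²x.
So the two sides agree for every real x for which both sides are defined.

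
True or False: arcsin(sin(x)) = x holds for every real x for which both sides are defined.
False.

Claim: arcsin(sin(x)) = x.
Test a specific point where both sides are defined: x = 3π/4.
LHS = arcsin(sin(x)) ≈ 0.7854
RHS = x ≈ 2.3562
Since 0.7854 ≠ 2.3562, the equation fails at this point, so it cannot hold for every real x for which both sides are defined.
arcsin only returns values in [-π/2, π/2], so arcsin(sin(x)) = x holds only for x in that interval, not for all real x.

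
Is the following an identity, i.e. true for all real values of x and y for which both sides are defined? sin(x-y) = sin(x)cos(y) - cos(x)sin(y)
Yes, this is an identity.

Claim: sin(x-y) = sin(x)cos(y) - cos(x)sin(y).
Reasoning: Replace y by -y in sin(x+y) = sin(x)cos(y) + cos(x)sin(y) and use cos(-y) = cos(y), sin(-y) = -sin(y): sin(x-y) = sin(x)cos(y) - cos(x)sin(y).
So the two sides agree for all real values of x and y for which both sides are defined.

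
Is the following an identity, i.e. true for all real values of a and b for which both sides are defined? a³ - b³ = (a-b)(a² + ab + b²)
Yes, this is an identity.

Claim: a³ - b³ = (a-b)(a² + ab + b²).
Reasoning: Expand the right side: (a-b)(a² + ab + b²) = a³ + a²b + ab² - a²b - ab² - b³ = a³ - b³ (the middle terms cancel in pairs).
So the two sides agree for all real values of a and b for which both sides are defined.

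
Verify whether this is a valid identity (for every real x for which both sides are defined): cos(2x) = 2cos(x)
No, this is NOT an identity.

Claim: cos(2x) = 2cos(x).
Test a specific point where both sides are defined: x = π/2.
LHS = cos(2x) ≈ -1.0000
RHS = 2cos(x) ≈ 0.0000
Since -1.0000 ≠ 0.0000, the equation fails at this point, so it cannot hold for every real x for which both sides are defined.
The correct double-angle formula is cos(2x) = cos²x - sin²x.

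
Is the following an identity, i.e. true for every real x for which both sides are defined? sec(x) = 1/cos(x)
Yes, this is an identity.

Claim: sec(x) = 1/cos(x).
Reasoning: sec(x) is by definition the reciprocal of cos(x), wherever cos(x) ≠ 0.
So the two sides agree for every real x for which both sides are defined.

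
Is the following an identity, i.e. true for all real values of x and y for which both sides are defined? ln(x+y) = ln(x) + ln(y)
Claim: ln(x+y) = ln(x) + ln(y).
Test a specific point where both sides are defined: x = 1/2, y = 1/2.
LHS = ln(x+y) ≈ 0.0000
RHS = ln(x) + ln(y) ≈ -1.3863
Since 0.0000 ≠ -1.3863, the equation fails at this point, so it cannot hold for all real values of x and y for which both sides are defined.
ln(x) + ln(y) = ln(xy), not ln(x+y).

Conclusion: No, this is NOT an identity.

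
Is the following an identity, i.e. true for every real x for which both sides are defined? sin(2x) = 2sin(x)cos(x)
Claim: sin(2x) = 2sin(x)cos(x).
Reasoning: Put y = x in the addition formula sin(x+y) = sin(x)cos(y) + cos(x)sin(y): sin(2x) = sin(x)cos(x) + cos(x)sin(x) = 2sin(x)cos(x).
So the two sides agree for every real x for which both sides are defined.

Conclusion: Yes, this is an identity.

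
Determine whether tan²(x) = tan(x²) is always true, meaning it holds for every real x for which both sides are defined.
Claim: tan²(x) = tan(x²).
Test a specific point where both sides are defined: x = π/3.
LHS = tan²(x) ≈ 3.0000
RHS = tan(x²) ≈ 1.9485
Since 3.0000 ≠ 1.9485, the equation fails at this point, so it cannot hold for every real x for which both sides are defined.
tan²(x) means (tan x)², squaring the output; tan(x²) squares the input. These are different functions.

Conclusion: No, this is NOT an identity.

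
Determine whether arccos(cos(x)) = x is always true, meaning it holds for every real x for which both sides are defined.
Claim: arccos(cos(x)) = x.
Test a specific point where both sides are defined: x = -π/2.
LHS = arccos(cos(x)) ≈ 1.5708
RHS = x ≈ -1.5708
Since 1.5708 ≠ -1.5708, the equation fails at this point, so it cannot hold for every real x for which both sides are defined.
arccos only returns values in [0, π], so arccos(cos(x)) = x holds only for x in that interval, not for all real x.

Conclusion: No, this is NOT an identity.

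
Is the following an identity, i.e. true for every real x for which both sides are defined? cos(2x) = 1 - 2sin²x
Claim: cos(2x) = 1 - 2sin²x.
Reasoning: cos(2x) = cos²x - sin²x. Replace cos²x by 1 - sin²x: (1 - sin²x) - sin²x = 1 - 2sin²x.
So the two sides agree for every real x for which both sides are defined.

Conclusion: Yes, this is an identity.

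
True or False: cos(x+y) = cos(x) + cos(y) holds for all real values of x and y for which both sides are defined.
False.

Claim: cos(x+y) = cos(x) + cos(y).
Test a specific point where both sides are defined: x = -π/4, y = -π/4.
LHS = cos(x+y) ≈ 0.0000
RHS = cos(x) + cos(y) ≈ 1.4142
Since 0.0000 ≠ 1.4142, the equation fails at this point, so it cannot hold for all real values of x and y for which both sides are defined.
The correct expansion is cos(x+y) = cos(x)cos(y) - sin(x)sin(y); cosine is not additive.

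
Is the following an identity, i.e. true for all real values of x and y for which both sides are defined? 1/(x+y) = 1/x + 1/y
No, this is NOT an identity.

Claim: 1/(x+y) = 1/x + 1/y.
Test a specific point where both sides are defined: x = 2, y = -3.
LHS = 1/(x+y) ≈ -1.0000
RHS = 1/x + 1/y ≈ 0.1667
Since -1.0000 ≠ 0.1667, the equation fails at this point, so it cannot hold for all real values of x and y for which both sides are defined.
1/x + 1/y = (x+y)/(xy), which is not 1/(x+y).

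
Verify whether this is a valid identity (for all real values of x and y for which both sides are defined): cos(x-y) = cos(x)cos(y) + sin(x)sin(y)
Yes, this is an identity.

Claim: cos(x-y) = cos(x)cos(y) + sin(x)sin(y).
Reasoning: Replace y by -y in cos(x+y) = cos(x)cos(y) - sin(x)sin(y) and use cos(-y) = cos(y), sin(-y) = -sin(y): cos(x-y) = cos(x)cos(y) + sin(x)sin(y).
So the two sides agree for all real values of x and y for which both sides are defined.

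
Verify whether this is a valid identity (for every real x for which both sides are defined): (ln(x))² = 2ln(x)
No, this is NOT an identity.

Claim: (ln(x))² = 2ln(x).
Test a specific point where both sides are defined: x = 5.
LHS = (ln(x))² ≈ 2.5903
RHS = 2ln(x) ≈ 3.2189
Since 2.5903 ≠ 3.2189, the equation fails at this point, so it cannot hold for every real x for which both sides are defined.
2ln(x) equals ln(x²), which is not the same as (ln x)².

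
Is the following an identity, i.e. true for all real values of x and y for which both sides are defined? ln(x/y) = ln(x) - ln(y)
Claim: ln(x/y) = ln(x) - ln(y).
Reasoning: Both sides are simultaneously defined only when x, y > 0. Write x = e^p, y = e^q. Then x/y = e^(p-q), so ln(x/y) = p - q = ln(x) - ln(y).
So the two sides agree for all real values of x and y for which both sides are defined.

Conclusion: Yes, this is an identity.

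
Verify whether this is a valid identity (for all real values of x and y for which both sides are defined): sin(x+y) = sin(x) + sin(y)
No, this is NOT an identity.

Claim: sin(x+y) = sin(x) + sin(y).
Test a specific point where both sides are defined: x = π/4, y = π.
LHS = sin(x+y) ≈ -0.7071
RHS = sin(x) + sin(y) ≈ 0.7071
Since -0.7071 ≠ 0.7071, the equation fails at this point, so it cannot hold for all real values of x and y for which both sides are defined.
The correct expansion is sin(x+y) = sin(x)cos(y) + cos(x)sin(y); sine is not additive.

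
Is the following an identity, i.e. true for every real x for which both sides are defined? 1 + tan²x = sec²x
Yes, this is an identity.

Claim: 1 + tan²x = sec²x.
Reasoning: Start from sin²x + cos²x = 1 and divide every term by cos²x (allowed wherever tan x and sec x are defined): tan²x + 1 = 1/cos²x = sec²x.
So the two sides agree for every real x for which both sides are defined.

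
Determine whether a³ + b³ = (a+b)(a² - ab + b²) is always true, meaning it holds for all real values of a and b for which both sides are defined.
Yes, this is an identity.

Claim: a³ + b³ = (a+b)(a² - ab + b²).
Reasoning: Expand the right side: (a+b)(a² - ab + b²) = a³ - a²b + ab² + a²b - ab² + b³ = a³ + b³ (the middle terms cancel in pairs).
So the two sides agree for all real values of a and b for which both sides are defined.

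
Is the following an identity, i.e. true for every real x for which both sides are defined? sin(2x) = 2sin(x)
No, this is NOT an identity.

Claim: sin(2x) = 2sin(x).
Test a specific point where both sides are defined: x = -π/3.
LHS = sin(2x) ≈ -0.8660
RHS = 2sin(x) ≈ -1.7321
Since -0.8660 ≠ -1.7321, the equation fails at this point, so it cannot hold for every real x for which both sides are defined.
The correct double-angle formula is sin(2x) = 2sin(x)cos(x).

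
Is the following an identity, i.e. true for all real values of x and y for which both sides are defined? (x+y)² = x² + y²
Claim: (x+y)² = x² + y².
Test a specific point where both sides are defined: x = 3/2, y = 1/2.
LHS = (x+y)² ≈ 4.0000
RHS = x² + y² ≈ 2.5000
Since 4.0000 ≠ 2.5000, the equation fails at this point, so it cannot hold for all real values of x and y for which both sides are defined.
The correct expansion is (x+y)² = x² + 2xy + y²; the cross term 2xy is missing.

Conclusion: No, this is NOT an identity.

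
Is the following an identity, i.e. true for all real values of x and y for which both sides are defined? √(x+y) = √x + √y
No, this is NOT an identity.

Claim: √(x+y) = √x + √y.
Test a specific point where both sides are defined: x = 1, y = 1/2.
LHS = √(x+y) ≈ 1.2247
RHS = √x + √y ≈ 1.7071
Since 1.2247 ≠ 1.7071, the equation fails at this point, so it cannot hold for all real values of x and y for which both sides are defined.
Squaring the right side gives x + 2√(xy) + y, not x + y.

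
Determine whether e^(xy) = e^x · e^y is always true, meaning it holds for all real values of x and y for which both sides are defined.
Claim: e^(xy) = e^x · e^y.
Test a specific point where both sides are defined: x = 3/2, y = -2.
LHS = e^(xy) ≈ 0.0498
RHS = e^x · e^y ≈ 0.6065
Since 0.0498 ≠ 0.6065, the equation fails at this point, so it cannot hold for all real values of x and y for which both sides are defined.
e^x · e^y = e^(x+y), not e^(xy).

Conclusion: No, this is NOT an identity.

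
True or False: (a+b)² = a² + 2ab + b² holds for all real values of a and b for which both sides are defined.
Claim: (a+b)² = a² + 2ab + b².
Reasoning: Expand: (a+b)² = (a+b)(a+b) = a·a + a·b + b·a + b·b = a² + 2ab + b².
So the two sides agree for all real values of a and b for which both sides are defined.

Conclusion: True.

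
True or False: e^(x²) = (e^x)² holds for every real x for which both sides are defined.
Claim: e^(x²) = (e^x)².
Test a specific point where both sides are defined: x = 1.
LHS = e^(x²) ≈ 2.7183
RHS = (e^x)² ≈ 7.3891
Since 2.7183 ≠ 7.3891, the equation fails at this point, so it cannot hold for every real x for which both sides are defined.
(e^x)² = e^(2x), and 2x ≠ x² in general.

Conclusion: False.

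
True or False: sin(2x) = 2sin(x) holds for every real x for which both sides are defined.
Claim: sin(2x) = 2sin(x).
Test a specific point where both sides are defined: x = 3π/4.
LHS = sin(2x) ≈ -1.0000
RHS = 2sin(x) ≈ 1.4142
Since -1.0000 ≠ 1.4142, the equation fails at this point, so it cannot hold for every real x for which both sides are defined.
The correct double-angle formula is sin(2x) = 2sin(x)cos(x).

Conclusion: False.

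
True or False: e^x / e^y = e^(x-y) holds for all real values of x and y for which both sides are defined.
True.

Claim: e^x / e^y = e^(x-y).
Reasoning: 1/e^y = e^(-y), so e^x / e^y = e^x · e^(-y) = e^(x + (-y)) = e^(x-y) by the product rule for exponents.
So the two sides agree for all real values of x and y for which both sides are defined.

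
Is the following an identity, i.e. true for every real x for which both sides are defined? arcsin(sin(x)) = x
No, this is NOT an identity.

Claim: arcsin(sin(x)) = x.
Test a specific point where both sides are defined: x = 2π/3.
LHS = arcsin(sin(x)) ≈ 1.0472
RHS = x ≈ 2.0944
Since 1.0472 ≠ 2.0944, the equation fails at this point, so it cannot hold for every real x for which both sides are defined.
arcsin only returns values in [-π/2, π/2], so arcsin(sin(x)) = x holds only for x in that interval, not for all real x.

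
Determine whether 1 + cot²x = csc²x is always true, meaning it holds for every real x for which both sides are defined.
Yes, this is an identity.

Claim: 1 + cot²x = csc²x.
Reasoning: Start from sin²x + cos²x = 1 and divide every term by sin²x (allowed wherever cot x and csc x are defined): 1 + cot²x = 1/sin²x = csc²x.
So the two sides agree for every real x for which both sides are defined.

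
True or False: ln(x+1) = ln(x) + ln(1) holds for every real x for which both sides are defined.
False.

Claim: ln(x+1) = ln(x) + ln(1).
Test a specific point where both sides are defined: x = 3.
LHS = ln(x+1) ≈ 1.3863
RHS = ln(x) + ln(1) ≈ 1.0986
Since 1.3863 ≠ 1.0986, the equation fails at this point, so it cannot hold for every real x for which both sides are defined.
ln(1) = 0, so the right side is just ln(x), which differs from ln(x+1).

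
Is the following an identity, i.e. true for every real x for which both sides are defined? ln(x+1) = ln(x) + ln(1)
Claim: ln(x+1) = ln(x) + ln(1).
Test a specific point where both sides are defined: x = 1/2.
LHS = ln(x+1) ≈ 0.4055
RHS = ln(x) + ln(1) ≈ -0.6931
Since 0.4055 ≠ -0.6931, the equation fails at this point, so it cannot hold for every real x for which both sides are defined.
ln(1) = 0, so the right side is just ln(x), which differs from ln(x+1).

Conclusion: No, this is NOT an identity.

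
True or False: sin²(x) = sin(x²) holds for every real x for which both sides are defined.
Claim: sin²(x) = sin(x²).
Test a specific point where both sides are defined: x = π/3.
LHS = sin²(x) ≈ 0.7500
RHS = sin(x²) ≈ 0.8897
Since 0.7500 ≠ 0.8897, the equation fails at this point, so it cannot hold for every real x for which both sides are defined.
sin²(x) means (sin x)², squaring the output; sin(x²) squares the input. These are different functions.

Conclusion: False.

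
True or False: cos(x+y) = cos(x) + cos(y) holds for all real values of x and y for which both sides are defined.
Claim: cos(x+y) = cos(x) + cos(y).
Test a specific point where both sides are defined: x = π/4, y = π.
LHS = cos(x+y) ≈ -0.7071
RHS = cos(x) + cos(y) ≈ -0.2929
Since -0.7071 ≠ -0.2929, the equation fails at this point, so it cannot hold for all real values of x and y for which both sides are defined.
The correct expansion is cos(x+y) = cos(x)cos(y) - sin(x)sin(y); cosine is not additive.

Conclusion: False.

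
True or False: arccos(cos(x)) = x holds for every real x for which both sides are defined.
False.

Claim: arccos(cos(x)) = x.
Test a specific point where both sides are defined: x = -π/3.
LHS = arccos(cos(x)) ≈ 1.0472
RHS = x ≈ -1.0472
Since 1.0472 ≠ -1.0472, the equation fails at this point, so it cannot hold for every real x for which both sides are defined.
arccos only returns values in [0, π], so arccos(cos(x)) = x holds only for x in that interval, not for all real x.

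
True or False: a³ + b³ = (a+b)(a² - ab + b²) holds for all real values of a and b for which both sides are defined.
True.

Claim: a³ + b³ = (a+b)(a² - ab + b²).
Reasoning: Expand the right side: (a+b)(a² - ab + b²) = a³ - a²b + ab² + a²b - ab² + b³ = a³ + b³ (the middle terms cancel in pairs).
So the two sides agree for all real values of a and b for which both sides are defined.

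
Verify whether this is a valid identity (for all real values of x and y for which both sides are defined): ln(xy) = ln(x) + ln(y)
Claim: ln(xy) = ln(x) + ln(y).
Reasoning: Both sides are simultaneously defined only when x, y > 0. Write x = e^p, y = e^q (p = ln x, q = ln y). Then xy = e^p · e^q = e^(p+q), so ln(xy) = p + q = ln(x) + ln(y).
So the two sides agree for all real values of x and y for which both sides are defined.

Conclusion: Yes, this is an identity.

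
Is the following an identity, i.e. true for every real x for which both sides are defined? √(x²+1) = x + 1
Claim: √(x²+1) = x + 1.
Test a specific point where both sides are defined: x = -1.
LHS = √(x²+1) ≈ 1.4142
RHS = x + 1 ≈ 0.0000
Since 1.4142 ≠ 0.0000, the equation fails at this point, so it cannot hold for every real x for which both sides are defined.
(x+1)² = x² + 2x + 1 ≠ x² + 1 unless x = 0.

Conclusion: No, this is NOT an identity.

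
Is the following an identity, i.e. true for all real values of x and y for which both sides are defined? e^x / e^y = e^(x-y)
Yes, this is an identity.

Claim: e^x / e^y = e^(x-y).
Reasoning: 1/e^y = e^(-y), so e^x / e^y = e^x · e^(-y) = e^(x + (-y)) = e^(x-y) by the product rule for exponents.
So the two sides agree for all real values of x and y for which both sides are defined.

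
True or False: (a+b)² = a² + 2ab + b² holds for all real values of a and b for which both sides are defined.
Claim: (a+b)² = a² + 2ab + b².
Reasoning: Expand: (a+b)² = (a+b)(a+b) = a·a + a·b + b·a + b·b = a² + 2ab + b².
So the two sides agree for all real values of a and b for which both sides are defined.

Conclusion: True.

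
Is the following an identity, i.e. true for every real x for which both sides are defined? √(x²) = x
Claim: √(x²) = x.
Test a specific point where both sides are defined: x = -1.
LHS = √(x²) ≈ 1.0000
RHS = x ≈ -1.0000
Since 1.0000 ≠ -1.0000, the equation fails at this point, so it cannot hold for every real x for which both sides are defined.
√(x²) = |x|, which differs from x whenever x < 0 (both sides are defined for every real x).

Conclusion: No, this is NOT an identity.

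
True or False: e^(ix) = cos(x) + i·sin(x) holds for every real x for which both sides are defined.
Claim: e^(ix) = cos(x) + i·sin(x).
Reasoning: Euler's formula. Expand e^(ix) = Σ (ix)^k / k!. Since i² = -1, the even-k terms are Σ (-1)^m x^(2m)/(2m)! = cos(x) and the odd-k terms are i · Σ (-1)^m x^(2m+1)/(2m+1)! = i·sin(x).
So the two sides agree for every real x for which both sides are defined.

Conclusion: True.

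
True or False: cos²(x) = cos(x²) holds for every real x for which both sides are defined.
False.

Claim: cos²(x) = cos(x²).
Test a specific point where both sides are defined: x = π/3.
LHS = cos²(x) ≈ 0.2500
RHS = cos(x²) ≈ 0.4566
Since 0.2500 ≠ 0.4566, the equation fails at this point, so it cannot hold for every real x for which both sides are defined.
cos²(x) means (cos x)², squaring the output; cos(x²) squares the input. These are different functions.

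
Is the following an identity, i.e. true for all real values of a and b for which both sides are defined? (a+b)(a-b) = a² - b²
Claim: (a+b)(a-b) = a² - b².
Reasoning: Expand: (a+b)(a-b) = a² - ab + ba - b² = a² - b² (the cross terms cancel).
So the two sides agree for all real values of a and b for which both sides are defined.

Conclusion: Yes, this is an identity.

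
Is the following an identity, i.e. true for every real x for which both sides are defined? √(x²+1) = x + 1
No, this is NOT an identity.

Claim: √(x²+1) = x + 1.
Test a specific point where both sides are defined: x = 2.
LHS = √(x²+1) ≈ 2.2361
RHS = x + 1 ≈ 3.0000
Since 2.2361 ≠ 3.0000, the equation fails at this point, so it cannot hold for every real x for which both sides are defined.
(x+1)² = x² + 2x + 1 ≠ x² + 1 unless x = 0.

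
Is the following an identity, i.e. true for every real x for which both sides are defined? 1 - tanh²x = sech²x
Claim: 1 - tanh²x = sech²x.
Reasoning: Divide cosh²x - sinh²x = 1 through by cosh²x (never zero): 1 - tanh²x = 1/cosh²x = sech²x.
So the two sides agree for every real x for which both sides are defined.

Conclusion: Yes, this is an identity.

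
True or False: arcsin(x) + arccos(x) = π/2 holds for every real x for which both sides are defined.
Claim: arcsin(x) + arccos(x) = π/2.
Reasoning: Both sides are defined for -1 ≤ x ≤ 1. Let θ = arcsin(x), so sin θ = x and θ ∈ [-π/2, π/2]. Then cos(π/2 - θ) = sin θ = x and π/2 - θ ∈ [0, π], which is exactly the range of arccos, so arccos(x) = π/2 - θ. Adding: arcsin(x) + arccos(x) = θ + (π/2 - θ) = π/2.
So the two sides agree for every real x for which both sides are defined.

Conclusion: True.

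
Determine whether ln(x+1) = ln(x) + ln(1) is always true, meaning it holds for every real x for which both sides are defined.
Claim: ln(x+1) = ln(x) + ln(1).
Test a specific point where both sides are defined: x = 2.
LHS = ln(x+1) ≈ 1.0986
RHS = ln(x) + ln(1) ≈ 0.6931
Since 1.0986 ≠ 0.6931, the equation fails at this point, so it cannot hold for every real x for which both sides are defined.
ln(1) = 0, so the right side is just ln(x), which differs from ln(x+1).

Conclusion: No, this is NOT an identity.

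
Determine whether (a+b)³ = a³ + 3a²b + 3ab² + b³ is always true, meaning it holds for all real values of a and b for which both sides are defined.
Claim: (a+b)³ = a³ + 3a²b + 3ab² + b³.
Reasoning: (a+b)³ = (a+b)(a+b)² = (a+b)(a² + 2ab + b²) = a³ + 2a²b + ab² + a²b + 2ab² + b³ = a³ + 3a²b + 3ab² + b³.
So the two sides agree for all real values of a and b for which both sides are defined.

Conclusion: Yes, this is an identity.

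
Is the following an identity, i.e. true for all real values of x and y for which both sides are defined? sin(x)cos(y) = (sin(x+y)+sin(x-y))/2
Claim: sin(x)cos(y) = (sin(x+y)+sin(x-y))/2.
Reasoning: sin(x+y) = sin(x)cos(y) + cos(x)sin(y) and sin(x-y) = sin(x)cos(y) - cos(x)sin(y). Adding, sin(x+y) + sin(x-y) = 2sin(x)cos(y); divide by 2.
So the two sides agree for all real values of x and y for which both sides are defined.

Conclusion: Yes, this is an identity.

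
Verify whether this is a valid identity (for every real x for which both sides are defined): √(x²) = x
Claim: √(x²) = x.
Test a specific point where both sides are defined: x = -3.
LHS = √(x²) ≈ 3.0000
RHS = x ≈ -3.0000
Since 3.0000 ≠ -3.0000, the equation fails at this point, so it cannot hold for every real x for which both sides are defined.
√(x²) = |x|, which differs from x whenever x < 0 (both sides are defined for every real x).

Conclusion: No, this is NOT an identity.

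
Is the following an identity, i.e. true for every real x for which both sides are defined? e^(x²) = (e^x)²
No, this is NOT an identity.

Claim: e^(x²) = (e^x)².
Test a specific point where both sides are defined: x = 3/2.
LHS = e^(x²) ≈ 9.4877
RHS = (e^x)² ≈ 20.0855
Since 9.4877 ≠ 20.0855, the equation fails at this point, so it cannot hold for every real x for which both sides are defined.
(e^x)² = e^(2x), and 2x ≠ x² in general.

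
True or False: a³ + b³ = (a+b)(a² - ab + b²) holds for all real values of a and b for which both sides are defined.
True.

Claim: a³ + b³ = (a+b)(a² - ab + b²).
Reasoning: Expand the right side: (a+b)(a² - ab + b²) = a³ - a²b + ab² + a²b - ab² + b³ = a³ + b³ (the middle terms cancel in pairs).
So the two sides agree for all real values of a and b for which both sides are defined.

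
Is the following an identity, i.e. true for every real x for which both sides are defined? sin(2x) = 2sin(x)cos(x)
Claim: sin(2x) = 2sin(x)cos(x).
Reasoning: Put y = x in the addition formula sin(x+y) = sin(x)cos(y) + cos(x)sin(y): sin(2x) = sin(x)cos(x) + cos(x)sin(x) = 2sin(x)cos(x).
So the two sides agree for every real x for which both sides are defined.

Conclusion: Yes, this is an identity.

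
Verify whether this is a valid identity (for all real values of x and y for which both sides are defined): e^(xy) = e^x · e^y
Claim: e^(xy) = e^x · e^y.
Test a specific point where both sides are defined: x = -1, y = 1.
LHS = e^(xy) ≈ 0.3679
RHS = e^x · e^y ≈ 1.0000
Since 0.3679 ≠ 1.0000, the equation fails at this point, so it cannot hold for all real values of x and y for which both sides are defined.
e^x · e^y = e^(x+y), not e^(xy).

Conclusion: No, this is NOT an identity.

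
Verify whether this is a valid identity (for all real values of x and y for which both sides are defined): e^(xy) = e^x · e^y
No, this is NOT an identity.

Claim: e^(xy) = e^x · e^y.
Test a specific point where both sides are defined: x = 2, y = -2.
LHS = e^(xy) ≈ 0.0183
RHS = e^x · e^y ≈ 1.0000
Since 0.0183 ≠ 1.0000, the equation fails at this point, so it cannot hold for all real values of x and y for which both sides are defined.
e^x · e^y = e^(x+y), not e^(xy).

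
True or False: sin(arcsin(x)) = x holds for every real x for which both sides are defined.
Claim: sin(arcsin(x)) = x.
Reasoning: For -1 ≤ x ≤ 1 (where arcsin is defined), arcsin(x) is by definition an angle whose sine equals x. Taking the sine of that angle returns x. (Note the other order, arcsin(sin x) = x, is NOT an identity.)
So the two sides agree for every real x for which both sides are defined.

Conclusion: True.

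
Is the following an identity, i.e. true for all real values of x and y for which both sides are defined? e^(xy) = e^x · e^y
No, this is NOT an identity.

Claim: e^(xy) = e^x · e^y.
Test a specific point where both sides are defined: x = -2, y = 3/2.
LHS = e^(xy) ≈ 0.0498
RHS = e^x · e^y ≈ 0.6065
Since 0.0498 ≠ 0.6065, the equation fails at this point, so it cannot hold for all real values of x and y for which both sides are defined.
e^x · e^y = e^(x+y), not e^(xy).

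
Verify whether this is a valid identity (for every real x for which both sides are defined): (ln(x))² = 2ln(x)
No, this is NOT an identity.

Claim: (ln(x))² = 2ln(x).
Test a specific point where both sides are defined: x = 3/2.
LHS = (ln(x))² ≈ 0.1644
RHS = 2ln(x) ≈ 0.8109
Since 0.1644 ≠ 0.8109, the equation fails at this point, so it cannot hold for every real x for which both sides are defined.
2ln(x) equals ln(x²), which is not the same as (ln x)².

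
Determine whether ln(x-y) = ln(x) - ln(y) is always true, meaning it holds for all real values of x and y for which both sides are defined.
Claim: ln(x-y) = ln(x) - ln(y).
Test a specific point where both sides are defined: x = 5, y = 3.
LHS = ln(x-y) ≈ 0.6931
RHS = ln(x) - ln(y) ≈ 0.5108
Since 0.6931 ≠ 0.5108, the equation fails at this point, so it cannot hold for all real values of x and y for which both sides are defined.
ln(x) - ln(y) = ln(x/y), not ln(x-y).

Conclusion: No, this is NOT an identity.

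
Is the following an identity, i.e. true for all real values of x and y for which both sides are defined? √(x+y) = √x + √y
Claim: √(x+y) = √x + √y.
Test a specific point where both sides are defined: x = 3, y = 3.
LHS = √(x+y) ≈ 2.4495
RHS = √x + √y ≈ 3.4641
Since 2.4495 ≠ 3.4641, the equation fails at this point, so it cannot hold for all real values of x and y for which both sides are defined.
Squaring the right side gives x + 2√(xy) + y, not x + y.

Conclusion: No, this is NOT an identity.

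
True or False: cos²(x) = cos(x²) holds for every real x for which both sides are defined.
False.

Claim: cos²(x) = cos(x²).
Test a specific point where both sides are defined: x = π/6.
LHS = cos²(x) ≈ 0.7500
RHS = cos(x²) ≈ 0.9627
Since 0.7500 ≠ 0.9627, the equation fails at this point, so it cannot hold for every real x for which both sides are defined.
cos²(x) means (cos x)², squaring the output; cos(x²) squares the input. These are different functions.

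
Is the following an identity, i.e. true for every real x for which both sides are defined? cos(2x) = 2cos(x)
No, this is NOT an identity.

Claim: cos(2x) = 2cos(x).
Test a specific point where both sides are defined: x = π/3.
LHS = cos(2x) ≈ -0.5000
RHS = 2cos(x) ≈ 1.0000
Since -0.5000 ≠ 1.0000, the equation fails at this point, so it cannot hold for every real x for which both sides are defined.
The correct double-angle formula is cos(2x) = cos²x - sin²x.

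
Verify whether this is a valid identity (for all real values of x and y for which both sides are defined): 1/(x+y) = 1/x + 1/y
No, this is NOT an identity.

Claim: 1/(x+y) = 1/x + 1/y.
Test a specific point where both sides are defined: x = 2, y = -3.
LHS = 1/(x+y) ≈ -1.0000
RHS = 1/x + 1/y ≈ 0.1667
Since -1.0000 ≠ 0.1667, the equation fails at this point, so it cannot hold for all real values of x and y for which both sides are defined.
1/x + 1/y = (x+y)/(xy), which is not 1/(x+y).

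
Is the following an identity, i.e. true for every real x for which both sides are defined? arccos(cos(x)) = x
No, this is NOT an identity.

Claim: arccos(cos(x)) = x.
Test a specific point where both sides are defined: x = -π/2.
LHS = arccos(cos(x)) ≈ 1.5708
RHS = x ≈ -1.5708
Since 1.5708 ≠ -1.5708, the equation fails at this point, so it cannot hold for every real x for which both sides are defined.
arccos only returns values in [0, π], so arccos(cos(x)) = x holds only for x in that interval, not for all real x.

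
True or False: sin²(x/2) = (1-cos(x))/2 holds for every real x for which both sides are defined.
True.

Claim: sin²(x/2) = (1-cos(x))/2.
Reasoning: Use cos(2θ) = 1 - 2sin²θ with θ = x/2: cos(x) = 1 - 2sin²(x/2). Solving for sin²(x/2) gives (1 - cos(x))/2.
So the two sides agree for every real x for which both sides are defined.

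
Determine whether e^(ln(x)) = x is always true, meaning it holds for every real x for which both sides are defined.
Yes, this is an identity.

Claim: e^(ln(x)) = x.
Reasoning: For x > 0, ln(x) is by definition the exponent p such that e^p = x. Raising e to that exponent therefore returns x: e^(ln x) = x.
So the two sides agree for every real x for which both sides are defined.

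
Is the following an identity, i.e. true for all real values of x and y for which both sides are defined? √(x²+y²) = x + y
No, this is NOT an identity.

Claim: √(x²+y²) = x + y.
Test a specific point where both sides are defined: x = 3, y = 3/2.
LHS = √(x²+y²) ≈ 3.3541
RHS = x + y ≈ 4.5000
Since 3.3541 ≠ 4.5000, the equation fails at this point, so it cannot hold for all real values of x and y for which both sides are defined.
(x+y)² = x² + 2xy + y², not x² + y², so the square root does not split this way.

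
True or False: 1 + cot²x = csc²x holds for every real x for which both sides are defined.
Claim: 1 + cot²x = csc²x.
Reasoning: Start from sin²x + cos²x = 1 and divide every term by sin²x (allowed wherever cot x and csc x are defined): 1 + cot²x = 1/sin²x = csc²x.
So the two sides agree for every real x for which both sides are defined.

Conclusion: True.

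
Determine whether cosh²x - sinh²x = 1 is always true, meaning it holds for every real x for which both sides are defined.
Yes, this is an identity.

Claim: cosh²x - sinh²x = 1.
Reasoning: With cosh(x) = (e^x + e^-x)/2 and sinh(x) = (e^x - e^-x)/2: cosh²x = (e^(2x) + 2 + e^(-2x))/4 and sinh²x = (e^(2x) - 2 + e^(-2x))/4. Subtracting leaves 4/4 = 1.
So the two sides agree for every real x for which both sides are defined.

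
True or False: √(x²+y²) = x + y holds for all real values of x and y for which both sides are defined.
False.

Claim: √(x²+y²) = x + y.
Test a specific point where both sides are defined: x = 4, y = 3/2.
LHS = √(x²+y²) ≈ 4.2720
RHS = x + y ≈ 5.5000
Since 4.2720 ≠ 5.5000, the equation fails at this point, so it cannot hold for all real values of x and y for which both sides are defined.
(x+y)² = x² + 2xy + y², not x² + y², so the square root does not split this way.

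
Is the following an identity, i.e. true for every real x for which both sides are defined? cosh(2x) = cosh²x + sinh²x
Claim: cosh(2x) = cosh²x + sinh²x.
Reasoning: cosh²x = (e^(2x) + 2 + e^(-2x))/4 and sinh²x = (e^(2x) - 2 + e^(-2x))/4. Adding gives (2e^(2x) + 2e^(-2x))/4 = (e^(2x) + e^(-2x))/2 = cosh(2x).
So the two sides agree for every real x for which both sides are defined.

Conclusion: Yes, this is an identity.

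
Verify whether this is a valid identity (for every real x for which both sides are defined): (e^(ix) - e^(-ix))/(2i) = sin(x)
Yes, this is an identity.

Claim: (e^(ix) - e^(-ix))/(2i) = sin(x).
Reasoning: By Euler's formula e^(ix) = cos(x) + i·sin(x) and e^(-ix) = cos(x) - i·sin(x). Subtracting cancels the cosine terms: e^(ix) - e^(-ix) = 2i·sin(x); divide by 2i.
So the two sides agree for every real x for which both sides are defined.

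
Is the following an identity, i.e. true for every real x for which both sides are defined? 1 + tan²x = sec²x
Claim: 1 + tan²x = sec²x.
Reasoning: Start from sin²x + cos²x = 1 and divide every term by cos²x (allowed wherever tan x and sec x are defined): tan²x + 1 = 1/cos²x = sec²x.
So the two sides agree for every real x for which both sides are defined.

Conclusion: Yes, this is an identity.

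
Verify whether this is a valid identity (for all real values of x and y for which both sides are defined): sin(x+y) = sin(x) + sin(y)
No, this is NOT an identity.

Claim: sin(x+y) = sin(x) + sin(y).
Test a specific point where both sides are defined: x = π/3, y = π/6.
LHS = sin(x+y) ≈ 1.0000
RHS = sin(x) + sin(y) ≈ 1.3660
Since 1.0000 ≠ 1.3660, the equation fails at this point, so it cannot hold for all real values of x and y for which both sides are defined.
The correct expansion is sin(x+y) = sin(x)cos(y) + cos(x)sin(y); sine is not additive.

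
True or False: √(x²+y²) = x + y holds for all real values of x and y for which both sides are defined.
Claim: √(x²+y²) = x + y.
Test a specific point where both sides are defined: x = 2, y = 1.
LHS = √(x²+y²) ≈ 2.2361
RHS = x + y ≈ 3.0000
Since 2.2361 ≠ 3.0000, the equation fails at this point, so it cannot hold for all real values of x and y for which both sides are defined.
(x+y)² = x² + 2xy + y², not x² + y², so the square root does not split this way.

Conclusion: False.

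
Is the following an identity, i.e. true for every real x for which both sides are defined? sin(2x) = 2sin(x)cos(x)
Claim: sin(2x) = 2sin(x)cos(x).
Reasoning: Put y = x in the addition formula sin(x+y) = sin(x)cos(y) + cos(x)sin(y): sin(2x) = sin(x)cos(x) + cos(x)sin(x) = 2sin(x)cos(x).
So the two sides agree for every real x for which both sides are defined.

Conclusion: Yes, this is an identity.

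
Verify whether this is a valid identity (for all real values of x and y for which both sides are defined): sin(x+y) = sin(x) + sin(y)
No, this is NOT an identity.

Claim: sin(x+y) = sin(x) + sin(y).
Test a specific point where both sides are defined: x = 2π/3, y = -π/2.
LHS = sin(x+y) ≈ 0.5000
RHS = sin(x) + sin(y) ≈ -0.1340
Since 0.5000 ≠ -0.1340, the equation fails at this point, so it cannot hold for all real values of x and y for which both sides are defined.
The correct expansion is sin(x+y) = sin(x)cos(y) + cos(x)sin(y); sine is not additive.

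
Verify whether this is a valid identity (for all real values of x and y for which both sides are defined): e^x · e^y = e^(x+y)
Claim: e^x · e^y = e^(x+y).
Reasoning: This is the law of exponents for a common base: multiplying powers adds exponents. E.g. from the series, (Σ x^j/j!)(Σ y^k/k!) = Σ_m (Σ_{j+k=m} x^j y^k/(j!k!)) = Σ_m (x+y)^m/m! by the binomial theorem.
So the two sides agree for all real values of x and y for which both sides are defined.

Conclusion: Yes, this is an identity.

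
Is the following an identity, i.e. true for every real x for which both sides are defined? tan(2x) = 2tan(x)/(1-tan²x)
Yes, this is an identity.

Claim: tan(2x) = 2tan(x)/(1-tan²x).
Reasoning: tan(2x) = sin(2x)/cos(2x) = 2sin(x)cos(x) / (cos²x - sin²x). Divide numerator and denominator by cos²x: 2tan(x) / (1 - tan²x).
So the two sides agree for every real x for which both sides are defined.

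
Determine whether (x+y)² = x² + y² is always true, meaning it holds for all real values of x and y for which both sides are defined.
No, this is NOT an identity.

Claim: (x+y)² = x² + y².
Test a specific point where both sides are defined: x = 5, y = 3/2.
LHS = (x+y)² ≈ 42.2500
RHS = x² + y² ≈ 27.2500
Since 42.2500 ≠ 27.2500, the equation fails at this point, so it cannot hold for all real values of x and y for which both sides are defined.
The correct expansion is (x+y)² = x² + 2xy + y²; the cross term 2xy is missing.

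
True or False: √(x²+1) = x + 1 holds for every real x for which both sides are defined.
False.

Claim: √(x²+1) = x + 1.
Test a specific point where both sides are defined: x = 5.
LHS = √(x²+1) ≈ 5.0990
RHS = x + 1 ≈ 6.0000
Since 5.0990 ≠ 6.0000, the equation fails at this point, so it cannot hold for every real x for which both sides are defined.
(x+1)² = x² + 2x + 1 ≠ x² + 1 unless x = 0.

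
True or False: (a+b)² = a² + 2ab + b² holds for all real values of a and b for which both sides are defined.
True.

Claim: (a+b)² = a² + 2ab + b².
Reasoning: Expand: (a+b)² = (a+b)(a+b) = a·a + a·b + b·a + b·b = a² + 2ab + b².
So the two sides agree for all real values of a and b for which both sides are defined.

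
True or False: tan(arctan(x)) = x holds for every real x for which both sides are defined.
True.

Claim: tan(arctan(x)) = x.
Reasoning: For every real x, arctan(x) is by definition the angle in (-π/2, π/2) whose tangent equals x. Taking the tangent of that angle returns x.
So the two sides agree for every real x for which both sides are defined.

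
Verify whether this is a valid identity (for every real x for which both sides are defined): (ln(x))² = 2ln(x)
No, this is NOT an identity.

Claim: (ln(x))² = 2ln(x).
Test a specific point where both sides are defined: x = 3/2.
LHS = (ln(x))² ≈ 0.1644
RHS = 2ln(x) ≈ 0.8109
Since 0.1644 ≠ 0.8109, the equation fails at this point, so it cannot hold for every real x for which both sides are defined.
2ln(x) equals ln(x²), which is not the same as (ln x)².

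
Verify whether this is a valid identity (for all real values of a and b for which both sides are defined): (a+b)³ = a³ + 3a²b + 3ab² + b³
Yes, this is an identity.

Claim: (a+b)³ = a³ + 3a²b + 3ab² + b³.
Reasoning: (a+b)³ = (a+b)(a+b)² = (a+b)(a² + 2ab + b²) = a³ + 2a²b + ab² + a²b + 2ab² + b³ = a³ + 3a²b + 3ab² + b³.
So the two sides agree for all real values of a and b for which both sides are defined.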